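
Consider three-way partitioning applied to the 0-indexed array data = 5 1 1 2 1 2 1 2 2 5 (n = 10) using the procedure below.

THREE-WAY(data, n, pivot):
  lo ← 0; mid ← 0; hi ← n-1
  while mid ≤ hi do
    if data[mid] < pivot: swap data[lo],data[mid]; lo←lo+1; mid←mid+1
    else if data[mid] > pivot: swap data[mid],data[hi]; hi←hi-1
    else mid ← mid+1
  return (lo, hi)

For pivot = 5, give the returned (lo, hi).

(8, 9)

lo=0 mid=0 hi=9
5=5: mid=1
1<5: swap(0,1), lo=1 mid=2 ⇒ 1 5 1 2 1 2 1 2 2 5
1<5: swap(1,2), lo=2 mid=3 ⇒ 1 1 5 2 1 2 1 2 2 5
2<5: swap(2,3), lo=3 mid=4 ⇒ 1 1 2 5 1 2 1 2 2 5
1<5: swap(3,4), lo=4 mid=5 ⇒ 1 1 2 1 5 2 1 2 2 5
2<5: swap(4,5), lo=5 mid=6 ⇒ 1 1 2 1 2 5 1 2 2 5
1<5: swap(5,6), lo=6 mid=7 ⇒ 1 1 2 1 2 1 5 2 2 5
2<5: swap(6,7), lo=7 mid=8 ⇒ 1 1 2 1 2 1 2 5 2 5
2<5: swap(7,8), lo=8 mid=9 ⇒ 1 1 2 1 2 1 2 2 5 5
5=5: mid=10
done. lo=8 hi=9; data=1 1 2 1 2 1 2 2 5 5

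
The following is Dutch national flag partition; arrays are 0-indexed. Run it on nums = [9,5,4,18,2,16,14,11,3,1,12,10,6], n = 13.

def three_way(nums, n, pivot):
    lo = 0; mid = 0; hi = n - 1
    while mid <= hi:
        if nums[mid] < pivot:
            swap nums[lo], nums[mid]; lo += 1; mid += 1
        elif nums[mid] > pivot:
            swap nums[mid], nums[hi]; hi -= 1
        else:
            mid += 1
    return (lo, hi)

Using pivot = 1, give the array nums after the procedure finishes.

[1,4,18,2,16,14,11,3,5,12,10,6,9]

pivot = 1; lo=0, mid=0, hi=12
nums[mid]=9>1: swap nums[0],nums[12]; hi=11 → [6,5,4,18,2,16,14,11,3,1,12,10,9]
nums[mid]=6>1: swap nums[0],nums[11]; hi=10 → [10,5,4,18,2,16,14,11,3,1,12,6,9]
nums[mid]=10>1: swap nums[0],nums[10]; hi=9 → [12,5,4,18,2,16,14,11,3,1,10,6,9]
nums[mid]=12>1: swap nums[0],nums[9]; hi=8 → [1,5,4,18,2,16,14,11,3,12,10,6,9]
nums[mid]=1=1: mid=1
nums[mid]=5>1: swap nums[1],nums[8]; hi=7 → [1,3,4,18,2,16,14,11,5,12,10,6,9]
nums[mid]=3>1: swap nums[1],nums[7]; hi=6 → [1,11,4,18,2,16,14,3,5,12,10,6,9]
nums[mid]=11>1: swap nums[1],nums[6]; hi=5 → [1,14,4,18,2,16,11,3,5,12,10,6,9]
nums[mid]=14>1: swap nums[1],nums[5]; hi=4 → [1,16,4,18,2,14,11,3,5,12,10,6,9]
nums[mid]=16>1: swap nums[1],nums[4]; hi=3 → [1,2,4,18,16,14,11,3,5,12,10,6,9]
nums[mid]=2>1: swap nums[1],nums[3]; hi=2 → [1,18,4,2,16,14,11,3,5,12,10,6,9]
nums[mid]=18>1: swap nums[1],nums[2]; hi=1 → [1,4,18,2,16,14,11,3,5,12,10,6,9]
nums[mid]=4>1: swap nums[1],nums[1]; hi=0 → [1,4,18,2,16,14,11,3,5,12,10,6,9]
end: lo=0, hi=0; nums = [1,4,18,2,16,14,11,3,5,12,10,6,9]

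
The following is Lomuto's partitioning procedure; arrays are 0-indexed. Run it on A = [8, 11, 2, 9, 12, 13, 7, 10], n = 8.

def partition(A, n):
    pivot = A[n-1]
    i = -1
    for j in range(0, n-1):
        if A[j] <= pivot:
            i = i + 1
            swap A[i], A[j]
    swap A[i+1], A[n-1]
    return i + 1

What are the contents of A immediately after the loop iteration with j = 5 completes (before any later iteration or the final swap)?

[8, 2, 9, 11, 12, 13, 7, 10]

pivot = A[7] = 10; i = -1
j=0: A[0]=8 ≤ 10 → i=0, swap A[0],A[0] (no change) → [8, 11, 2, 9, 12, 13, 7, 10]
j=1: A[1]=11 > 10 → no swap
j=2: A[2]=2 ≤ 10 → i=1, swap A[1],A[2] → [8, 2, 11, 9, 12, 13, 7, 10]
j=3: A[3]=9 ≤ 10 → i=2, swap A[2],A[3] → [8, 2, 9, 11, 12, 13, 7, 10]
j=4: A[4]=12 > 10 → no swap
j=5: A[5]=13 > 10 → no swap
(after j=5) A = [8, 2, 9, 11, 12, 13, 7, 10]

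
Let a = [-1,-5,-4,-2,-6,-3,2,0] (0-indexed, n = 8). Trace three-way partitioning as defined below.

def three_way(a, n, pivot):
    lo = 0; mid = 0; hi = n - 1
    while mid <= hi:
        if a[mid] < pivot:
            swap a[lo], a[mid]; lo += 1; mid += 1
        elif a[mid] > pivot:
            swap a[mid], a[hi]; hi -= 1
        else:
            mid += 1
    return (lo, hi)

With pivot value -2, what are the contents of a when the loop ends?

lo=0 mid=0 hi=7
-1>-2: swap(0,7), hi=6 ⇒ [0,-5,-4,-2,-6,-3,2,-1]
0>-2: swap(0,6), hi=5 ⇒ [2,-5,-4,-2,-6,-3,0,-1]
2>-2: swap(0,5), hi=4 ⇒ [-3,-5,-4,-2,-6,2,0,-1]
-3<-2: swap(0,0), lo=1 mid=1 ⇒ [-3,-5,-4,-2,-6,2,0,-1]
-5<-2: swap(1,1), lo=2 mid=2 ⇒ [-3,-5,-4,-2,-6,2,0,-1]
-4<-2: swap(2,2), lo=3 mid=3 ⇒ [-3,-5,-4,-2,-6,2,0,-1]
-2=-2: mid=4
-6<-2: swap(3,4), lo=4 mid=5 ⇒ [-3,-5,-4,-6,-2,2,0,-1]
done. lo=4 hi=4; a=[-3,-5,-4,-6,-2,2,0,-1]

[-3,-5,-4,-6,-2,2,0,-1]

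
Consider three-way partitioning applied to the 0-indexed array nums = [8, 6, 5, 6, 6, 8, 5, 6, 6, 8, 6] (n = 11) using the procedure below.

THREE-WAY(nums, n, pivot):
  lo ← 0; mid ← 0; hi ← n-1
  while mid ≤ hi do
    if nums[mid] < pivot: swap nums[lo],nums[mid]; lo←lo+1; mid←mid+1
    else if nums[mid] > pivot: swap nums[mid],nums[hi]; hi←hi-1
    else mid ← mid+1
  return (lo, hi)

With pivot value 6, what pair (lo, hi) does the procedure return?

lo=0 mid=0 hi=10
8>6: swap(0,10), hi=9 ⇒ [6, 6, 5, 6, 6, 8, 5, 6, 6, 8, 8]
6=6: mid=1
6=6: mid=2
5<6: swap(0,2), lo=1 mid=3 ⇒ [5, 6, 6, 6, 6, 8, 5, 6, 6, 8, 8]
6=6: mid=4
6=6: mid=5
8>6: swap(5,9), hi=8 ⇒ [5, 6, 6, 6, 6, 8, 5, 6, 6, 8, 8]
8>6: swap(5,8), hi=7 ⇒ [5, 6, 6, 6, 6, 6, 5, 6, 8, 8, 8]
6=6: mid=6
5<6: swap(1,6), lo=2 mid=7 ⇒ [5, 5, 6, 6, 6, 6, 6, 6, 8, 8, 8]
6=6: mid=8
done. lo=2 hi=7; nums=[5, 5, 6, 6, 6, 6, 6, 6, 8, 8, 8]

(2, 7)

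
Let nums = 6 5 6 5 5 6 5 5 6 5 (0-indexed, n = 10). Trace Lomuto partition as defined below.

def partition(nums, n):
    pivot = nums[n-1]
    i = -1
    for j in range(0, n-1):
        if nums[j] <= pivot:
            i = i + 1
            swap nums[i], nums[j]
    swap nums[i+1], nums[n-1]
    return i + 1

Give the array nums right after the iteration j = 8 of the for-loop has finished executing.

pivot=5, i=-1
j=0: 6>5, skip
j=1: 5≤5, i=0, swap(0,1) ⇒ 5 6 6 5 5 6 5 5 6 5
j=2: 6>5, skip
j=3: 5≤5, i=1, swap(1,3) ⇒ 5 5 6 6 5 6 5 5 6 5
j=4: 5≤5, i=2, swap(2,4) ⇒ 5 5 5 6 6 6 5 5 6 5
j=5: 6>5, skip
j=6: 5≤5, i=3, swap(3,6) ⇒ 5 5 5 5 6 6 6 5 6 5
j=7: 5≤5, i=4, swap(4,7) ⇒ 5 5 5 5 5 6 6 6 6 5
j=8: 6>5, skip
(after j=8) nums = 5 5 5 5 5 6 6 6 6 5

5 5 5 5 5 6 6 6 6 5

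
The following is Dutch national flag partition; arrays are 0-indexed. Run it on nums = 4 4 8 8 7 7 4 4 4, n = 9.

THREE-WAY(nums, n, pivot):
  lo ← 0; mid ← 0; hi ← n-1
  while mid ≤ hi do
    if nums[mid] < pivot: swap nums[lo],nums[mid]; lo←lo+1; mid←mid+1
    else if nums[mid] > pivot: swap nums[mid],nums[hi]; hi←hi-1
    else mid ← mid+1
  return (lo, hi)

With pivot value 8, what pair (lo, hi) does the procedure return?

pivot = 8; lo=0, mid=0, hi=8
nums[mid]=4<8: swap nums[0],nums[0]; lo=1,mid=1 → 4 4 8 8 7 7 4 4 4
nums[mid]=4<8: swap nums[1],nums[1]; lo=2,mid=2 → 4 4 8 8 7 7 4 4 4
nums[mid]=8=8: mid=3
nums[mid]=8=8: mid=4
nums[mid]=7<8: swap nums[2],nums[4]; lo=3,mid=5 → 4 4 7 8 8 7 4 4 4
nums[mid]=7<8: swap nums[3],nums[5]; lo=4,mid=6 → 4 4 7 7 8 8 4 4 4
nums[mid]=4<8: swap nums[4],nums[6]; lo=5,mid=7 → 4 4 7 7 4 8 8 4 4
nums[mid]=4<8: swap nums[5],nums[7]; lo=6,mid=8 → 4 4 7 7 4 4 8 8 4
nums[mid]=4<8: swap nums[6],nums[8]; lo=7,mid=9 → 4 4 7 7 4 4 4 8 8
end: lo=7, hi=8; nums = 4 4 7 7 4 4 4 8 8

(7, 8)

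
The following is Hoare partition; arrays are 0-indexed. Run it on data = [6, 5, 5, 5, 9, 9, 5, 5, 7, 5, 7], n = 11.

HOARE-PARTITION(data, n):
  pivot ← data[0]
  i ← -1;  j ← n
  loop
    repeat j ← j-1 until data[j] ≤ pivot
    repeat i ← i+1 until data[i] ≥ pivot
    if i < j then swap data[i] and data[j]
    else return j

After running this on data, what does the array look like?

[5, 5, 5, 5, 5, 5, 9, 9, 7, 6, 7]

pivot=6
j stops at 9 (5), i stops at 0 (6); swap ⇒ [5, 5, 5, 5, 9, 9, 5, 5, 7, 6, 7]
j stops at 7 (5), i stops at 4 (9); swap ⇒ [5, 5, 5, 5, 5, 9, 5, 9, 7, 6, 7]
j stops at 6 (5), i stops at 5 (9); swap ⇒ [5, 5, 5, 5, 5, 5, 9, 9, 7, 6, 7]
j stops at 5, i stops at 6; i≥j ⇒ return 5. data=[5, 5, 5, 5, 5, 5, 9, 9, 7, 6, 7]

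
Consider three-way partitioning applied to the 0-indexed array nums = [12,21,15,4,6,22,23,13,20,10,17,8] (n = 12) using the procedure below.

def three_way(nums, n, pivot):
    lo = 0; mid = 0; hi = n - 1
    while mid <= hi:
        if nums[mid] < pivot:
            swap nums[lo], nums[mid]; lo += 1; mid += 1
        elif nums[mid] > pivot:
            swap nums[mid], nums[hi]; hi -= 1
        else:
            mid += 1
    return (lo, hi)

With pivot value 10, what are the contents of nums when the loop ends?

[8,6,4,10,22,23,13,20,15,17,21,12]

lo=0 mid=0 hi=11
12>10: swap(0,11), hi=10 ⇒ [8,21,15,4,6,22,23,13,20,10,17,12]
8<10: swap(0,0), lo=1 mid=1 ⇒ [8,21,15,4,6,22,23,13,20,10,17,12]
21>10: swap(1,10), hi=9 ⇒ [8,17,15,4,6,22,23,13,20,10,21,12]
17>10: swap(1,9), hi=8 ⇒ [8,10,15,4,6,22,23,13,20,17,21,12]
10=10: mid=2
15>10: swap(2,8), hi=7 ⇒ [8,10,20,4,6,22,23,13,15,17,21,12]
20>10: swap(2,7), hi=6 ⇒ [8,10,13,4,6,22,23,20,15,17,21,12]
13>10: swap(2,6), hi=5 ⇒ [8,10,23,4,6,22,13,20,15,17,21,12]
23>10: swap(2,5), hi=4 ⇒ [8,10,22,4,6,23,13,20,15,17,21,12]
22>10: swap(2,4), hi=3 ⇒ [8,10,6,4,22,23,13,20,15,17,21,12]
6<10: swap(1,2), lo=2 mid=3 ⇒ [8,6,10,4,22,23,13,20,15,17,21,12]
4<10: swap(2,3), lo=3 mid=4 ⇒ [8,6,4,10,22,23,13,20,15,17,21,12]
done. lo=3 hi=3; nums=[8,6,4,10,22,23,13,20,15,17,21,12]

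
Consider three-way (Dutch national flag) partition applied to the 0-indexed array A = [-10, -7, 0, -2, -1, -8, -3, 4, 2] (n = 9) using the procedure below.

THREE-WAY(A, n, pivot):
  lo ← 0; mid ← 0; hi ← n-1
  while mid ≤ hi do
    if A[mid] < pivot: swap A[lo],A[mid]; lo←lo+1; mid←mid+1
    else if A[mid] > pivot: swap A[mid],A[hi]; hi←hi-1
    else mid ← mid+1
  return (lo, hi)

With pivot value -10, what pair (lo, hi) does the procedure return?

(0, 0)

pivot = -10; lo=0, mid=0, hi=8
A[mid]=-10=-10: mid=1
A[mid]=-7>-10: swap A[1],A[8]; hi=7 → [-10, 2, 0, -2, -1, -8, -3, 4, -7]
A[mid]=2>-10: swap A[1],A[7]; hi=6 → [-10, 4, 0, -2, -1, -8, -3, 2, -7]
A[mid]=4>-10: swap A[1],A[6]; hi=5 → [-10, -3, 0, -2, -1, -8, 4, 2, -7]
A[mid]=-3>-10: swap A[1],A[5]; hi=4 → [-10, -8, 0, -2, -1, -3, 4, 2, -7]
A[mid]=-8>-10: swap A[1],A[4]; hi=3 → [-10, -1, 0, -2, -8, -3, 4, 2, -7]
A[mid]=-1>-10: swap A[1],A[3]; hi=2 → [-10, -2, 0, -1, -8, -3, 4, 2, -7]
A[mid]=-2>-10: swap A[1],A[2]; hi=1 → [-10, 0, -2, -1, -8, -3, 4, 2, -7]
A[mid]=0>-10: swap A[1],A[1]; hi=0 → [-10, 0, -2, -1, -8, -3, 4, 2, -7]
end: lo=0, hi=0; A = [-10, 0, -2, -1, -8, -3, 4, 2, -7]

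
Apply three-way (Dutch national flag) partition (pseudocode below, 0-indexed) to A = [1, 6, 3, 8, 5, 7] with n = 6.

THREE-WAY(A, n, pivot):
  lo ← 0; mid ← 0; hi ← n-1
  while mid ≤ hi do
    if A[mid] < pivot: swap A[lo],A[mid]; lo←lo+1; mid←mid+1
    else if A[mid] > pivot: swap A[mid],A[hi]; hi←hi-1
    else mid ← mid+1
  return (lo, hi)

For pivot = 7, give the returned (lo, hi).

(4, 4)

pivot = 7; lo=0, mid=0, hi=5
A[mid]=1<7: swap A[0],A[0]; lo=1,mid=1 → [1, 6, 3, 8, 5, 7]
A[mid]=6<7: swap A[1],A[1]; lo=2,mid=2 → [1, 6, 3, 8, 5, 7]
A[mid]=3<7: swap A[2],A[2]; lo=3,mid=3 → [1, 6, 3, 8, 5, 7]
A[mid]=8>7: swap A[3],A[5]; hi=4 → [1, 6, 3, 7, 5, 8]
A[mid]=7=7: mid=4
A[mid]=5<7: swap A[3],A[4]; lo=4,mid=5 → [1, 6, 3, 5, 7, 8]
end: lo=4, hi=4; A = [1, 6, 3, 5, 7, 8]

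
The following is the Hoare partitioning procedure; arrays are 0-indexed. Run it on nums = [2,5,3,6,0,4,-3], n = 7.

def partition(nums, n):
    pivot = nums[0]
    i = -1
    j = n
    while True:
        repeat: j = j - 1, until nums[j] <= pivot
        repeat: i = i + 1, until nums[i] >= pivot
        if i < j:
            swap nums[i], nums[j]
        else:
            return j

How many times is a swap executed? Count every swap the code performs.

pivot=2
j stops at 6 (-3), i stops at 0 (2); swap ⇒ [-3,5,3,6,0,4,2]
j stops at 4 (0), i stops at 1 (5); swap ⇒ [-3,0,3,6,5,4,2]
j stops at 1, i stops at 2; i≥j ⇒ return 1. nums=[-3,0,3,6,5,4,2]

2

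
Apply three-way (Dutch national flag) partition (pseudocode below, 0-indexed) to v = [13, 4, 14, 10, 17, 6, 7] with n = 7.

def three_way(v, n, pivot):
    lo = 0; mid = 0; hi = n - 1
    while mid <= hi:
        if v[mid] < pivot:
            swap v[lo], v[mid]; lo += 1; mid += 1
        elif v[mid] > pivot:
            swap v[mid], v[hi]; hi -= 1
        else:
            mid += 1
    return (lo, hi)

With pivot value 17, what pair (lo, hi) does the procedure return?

(6, 6)

pivot = 17; lo=0, mid=0, hi=6
v[mid]=13<17: swap v[0],v[0]; lo=1,mid=1 → [13, 4, 14, 10, 17, 6, 7]
v[mid]=4<17: swap v[1],v[1]; lo=2,mid=2 → [13, 4, 14, 10, 17, 6, 7]
v[mid]=14<17: swap v[2],v[2]; lo=3,mid=3 → [13, 4, 14, 10, 17, 6, 7]
v[mid]=10<17: swap v[3],v[3]; lo=4,mid=4 → [13, 4, 14, 10, 17, 6, 7]
v[mid]=17=17: mid=5
v[mid]=6<17: swap v[4],v[5]; lo=5,mid=6 → [13, 4, 14, 10, 6, 17, 7]
v[mid]=7<17: swap v[5],v[6]; lo=6,mid=7 → [13, 4, 14, 10, 6, 7, 17]
end: lo=6, hi=6; v = [13, 4, 14, 10, 6, 7, 17]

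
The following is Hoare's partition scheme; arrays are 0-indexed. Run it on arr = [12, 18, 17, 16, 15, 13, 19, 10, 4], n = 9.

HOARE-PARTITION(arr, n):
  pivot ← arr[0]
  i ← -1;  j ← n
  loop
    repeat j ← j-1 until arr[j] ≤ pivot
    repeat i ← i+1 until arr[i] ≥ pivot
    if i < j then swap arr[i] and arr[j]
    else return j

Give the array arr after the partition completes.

pivot = arr[0] = 12; i = -1, j = 9
j→8 (arr[8]=4≤12), i→0 (arr[0]=12≥12); i<j, swap → [4, 18, 17, 16, 15, 13, 19, 10, 12]
j→7 (arr[7]=10≤12), i→1 (arr[1]=18≥12); i<j, swap → [4, 10, 17, 16, 15, 13, 19, 18, 12]
j→1, i→2; i≥j, return j=1. arr = [4, 10, 17, 16, 15, 13, 19, 18, 12]

[4, 10, 17, 16, 15, 13, 19, 18, 12]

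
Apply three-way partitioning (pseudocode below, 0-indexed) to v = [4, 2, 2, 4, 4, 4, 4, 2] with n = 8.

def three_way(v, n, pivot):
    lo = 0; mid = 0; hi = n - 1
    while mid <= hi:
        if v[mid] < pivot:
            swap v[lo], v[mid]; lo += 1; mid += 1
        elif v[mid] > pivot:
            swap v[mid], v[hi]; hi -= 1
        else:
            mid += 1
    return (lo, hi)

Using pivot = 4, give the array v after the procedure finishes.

pivot = 4; lo=0, mid=0, hi=7
v[mid]=4=4: mid=1
v[mid]=2<4: swap v[0],v[1]; lo=1,mid=2 → [2, 4, 2, 4, 4, 4, 4, 2]
v[mid]=2<4: swap v[1],v[2]; lo=2,mid=3 → [2, 2, 4, 4, 4, 4, 4, 2]
v[mid]=4=4: mid=4
v[mid]=4=4: mid=5
v[mid]=4=4: mid=6
v[mid]=4=4: mid=7
v[mid]=2<4: swap v[2],v[7]; lo=3,mid=8 → [2, 2, 2, 4, 4, 4, 4, 4]
end: lo=3, hi=7; v = [2, 2, 2, 4, 4, 4, 4, 4]

[2, 2, 2, 4, 4, 4, 4, 4]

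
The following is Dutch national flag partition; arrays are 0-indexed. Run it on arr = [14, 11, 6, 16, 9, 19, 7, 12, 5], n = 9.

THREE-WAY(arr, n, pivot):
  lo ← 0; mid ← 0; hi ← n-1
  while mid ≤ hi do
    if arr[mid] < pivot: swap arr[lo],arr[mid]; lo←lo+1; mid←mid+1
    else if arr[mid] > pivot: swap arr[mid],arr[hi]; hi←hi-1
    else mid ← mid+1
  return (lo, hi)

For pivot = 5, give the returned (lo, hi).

(0, 0)

lo=0 mid=0 hi=8
14>5: swap(0,8), hi=7 ⇒ [5, 11, 6, 16, 9, 19, 7, 12, 14]
5=5: mid=1
11>5: swap(1,7), hi=6 ⇒ [5, 12, 6, 16, 9, 19, 7, 11, 14]
12>5: swap(1,6), hi=5 ⇒ [5, 7, 6, 16, 9, 19, 12, 11, 14]
7>5: swap(1,5), hi=4 ⇒ [5, 19, 6, 16, 9, 7, 12, 11, 14]
19>5: swap(1,4), hi=3 ⇒ [5, 9, 6, 16, 19, 7, 12, 11, 14]
9>5: swap(1,3), hi=2 ⇒ [5, 16, 6, 9, 19, 7, 12, 11, 14]
16>5: swap(1,2), hi=1 ⇒ [5, 6, 16, 9, 19, 7, 12, 11, 14]
6>5: swap(1,1), hi=0 ⇒ [5, 6, 16, 9, 19, 7, 12, 11, 14]
done. lo=0 hi=0; arr=[5, 6, 16, 9, 19, 7, 12, 11, 14]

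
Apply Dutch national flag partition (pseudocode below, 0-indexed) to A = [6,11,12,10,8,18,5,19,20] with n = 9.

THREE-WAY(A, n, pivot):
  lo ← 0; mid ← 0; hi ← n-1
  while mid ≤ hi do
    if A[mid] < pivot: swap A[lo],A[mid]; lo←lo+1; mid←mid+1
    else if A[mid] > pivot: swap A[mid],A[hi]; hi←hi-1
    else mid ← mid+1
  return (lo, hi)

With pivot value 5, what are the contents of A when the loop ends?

[5,12,10,8,18,11,19,20,6]

lo=0 mid=0 hi=8
6>5: swap(0,8), hi=7 ⇒ [20,11,12,10,8,18,5,19,6]
20>5: swap(0,7), hi=6 ⇒ [19,11,12,10,8,18,5,20,6]
19>5: swap(0,6), hi=5 ⇒ [5,11,12,10,8,18,19,20,6]
5=5: mid=1
11>5: swap(1,5), hi=4 ⇒ [5,18,12,10,8,11,19,20,6]
18>5: swap(1,4), hi=3 ⇒ [5,8,12,10,18,11,19,20,6]
8>5: swap(1,3), hi=2 ⇒ [5,10,12,8,18,11,19,20,6]
10>5: swap(1,2), hi=1 ⇒ [5,12,10,8,18,11,19,20,6]
12>5: swap(1,1), hi=0 ⇒ [5,12,10,8,18,11,19,20,6]
done. lo=0 hi=0; A=[5,12,10,8,18,11,19,20,6]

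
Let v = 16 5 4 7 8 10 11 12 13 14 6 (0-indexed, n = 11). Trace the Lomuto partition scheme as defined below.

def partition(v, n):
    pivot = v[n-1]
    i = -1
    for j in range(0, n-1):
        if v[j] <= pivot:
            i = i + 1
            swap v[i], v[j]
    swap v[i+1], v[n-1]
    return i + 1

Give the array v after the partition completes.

5 4 6 7 8 10 11 12 13 14 16

pivot=6, i=-1
j=0: 16>6, skip
j=1: 5≤6, i=0, swap(0,1) ⇒ 5 16 4 7 8 10 11 12 13 14 6
j=2: 4≤6, i=1, swap(1,2) ⇒ 5 4 16 7 8 10 11 12 13 14 6
j=3: 7>6, skip
j=4: 8>6, skip
j=5: 10>6, skip
j=6: 11>6, skip
j=7: 12>6, skip
j=8: 13>6, skip
j=9: 14>6, skip
swap(2,10) ⇒ 5 4 6 7 8 10 11 12 13 14 16; return 2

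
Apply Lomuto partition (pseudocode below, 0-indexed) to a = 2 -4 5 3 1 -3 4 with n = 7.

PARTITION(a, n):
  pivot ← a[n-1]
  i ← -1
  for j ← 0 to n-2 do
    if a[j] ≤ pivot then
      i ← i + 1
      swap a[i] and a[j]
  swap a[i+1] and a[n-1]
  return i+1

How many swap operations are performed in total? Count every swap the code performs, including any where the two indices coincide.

6

pivot = a[6] = 4; i = -1
j=0: a[0]=2 ≤ 4 → i=0, swap a[0],a[0] (no change) → 2 -4 5 3 1 -3 4
j=1: a[1]=-4 ≤ 4 → i=1, swap a[1],a[1] (no change) → 2 -4 5 3 1 -3 4
j=2: a[2]=5 > 4 → no swap
j=3: a[3]=3 ≤ 4 → i=2, swap a[2],a[3] → 2 -4 3 5 1 -3 4
j=4: a[4]=1 ≤ 4 → i=3, swap a[3],a[4] → 2 -4 3 1 5 -3 4
j=5: a[5]=-3 ≤ 4 → i=4, swap a[4],a[5] → 2 -4 3 1 -3 5 4
final swap a[5],a[6] → 2 -4 3 1 -3 4 5; return 5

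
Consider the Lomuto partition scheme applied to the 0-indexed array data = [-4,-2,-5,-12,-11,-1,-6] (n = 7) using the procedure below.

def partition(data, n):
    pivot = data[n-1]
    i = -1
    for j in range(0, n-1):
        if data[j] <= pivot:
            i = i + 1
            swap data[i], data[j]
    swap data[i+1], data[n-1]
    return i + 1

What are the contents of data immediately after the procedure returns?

pivot = data[6] = -6; i = -1
j=0: data[0]=-4 > -6 → no swap
j=1: data[1]=-2 > -6 → no swap
j=2: data[2]=-5 > -6 → no swap
j=3: data[3]=-12 ≤ -6 → i=0, swap data[0],data[3] → [-12,-2,-5,-4,-11,-1,-6]
j=4: data[4]=-11 ≤ -6 → i=1, swap data[1],data[4] → [-12,-11,-5,-4,-2,-1,-6]
j=5: data[5]=-1 > -6 → no swap
final swap data[2],data[6] → [-12,-11,-6,-4,-2,-1,-5]; return 2

[-12,-11,-6,-4,-2,-1,-5]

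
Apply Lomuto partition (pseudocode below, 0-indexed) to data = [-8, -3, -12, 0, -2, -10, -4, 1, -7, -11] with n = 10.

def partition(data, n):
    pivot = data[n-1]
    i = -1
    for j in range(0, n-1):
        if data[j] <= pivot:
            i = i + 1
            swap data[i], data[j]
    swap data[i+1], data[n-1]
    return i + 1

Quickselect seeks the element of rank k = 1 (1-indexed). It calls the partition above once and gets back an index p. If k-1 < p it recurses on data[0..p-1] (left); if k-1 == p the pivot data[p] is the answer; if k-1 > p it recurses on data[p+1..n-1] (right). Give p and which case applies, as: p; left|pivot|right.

1; left

pivot=-11, i=-1
j=0: -8>-11, skip
j=1: -3>-11, skip
j=2: -12≤-11, i=0, swap(0,2) ⇒ [-12, -3, -8, 0, -2, -10, -4, 1, -7, -11]
j=3: 0>-11, skip
j=4: -2>-11, skip
j=5: -10>-11, skip
j=6: -4>-11, skip
j=7: 1>-11, skip
j=8: -7>-11, skip
swap(1,9) ⇒ [-12, -11, -8, 0, -2, -10, -4, 1, -7, -3]; return 1
p = 1; k-1 = 0 < 1 ⇒ left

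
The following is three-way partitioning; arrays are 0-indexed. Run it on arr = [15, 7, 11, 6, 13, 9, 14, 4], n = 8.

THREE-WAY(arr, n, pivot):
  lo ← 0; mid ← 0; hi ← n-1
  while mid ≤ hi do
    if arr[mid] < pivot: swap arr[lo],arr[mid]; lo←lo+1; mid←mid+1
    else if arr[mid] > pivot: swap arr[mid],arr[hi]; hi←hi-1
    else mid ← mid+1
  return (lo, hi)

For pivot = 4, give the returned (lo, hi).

(0, 0)

lo=0 mid=0 hi=7
15>4: swap(0,7), hi=6 ⇒ [4, 7, 11, 6, 13, 9, 14, 15]
4=4: mid=1
7>4: swap(1,6), hi=5 ⇒ [4, 14, 11, 6, 13, 9, 7, 15]
14>4: swap(1,5), hi=4 ⇒ [4, 9, 11, 6, 13, 14, 7, 15]
9>4: swap(1,4), hi=3 ⇒ [4, 13, 11, 6, 9, 14, 7, 15]
13>4: swap(1,3), hi=2 ⇒ [4, 6, 11, 13, 9, 14, 7, 15]
6>4: swap(1,2), hi=1 ⇒ [4, 11, 6, 13, 9, 14, 7, 15]
11>4: swap(1,1), hi=0 ⇒ [4, 11, 6, 13, 9, 14, 7, 15]
done. lo=0 hi=0; arr=[4, 11, 6, 13, 9, 14, 7, 15]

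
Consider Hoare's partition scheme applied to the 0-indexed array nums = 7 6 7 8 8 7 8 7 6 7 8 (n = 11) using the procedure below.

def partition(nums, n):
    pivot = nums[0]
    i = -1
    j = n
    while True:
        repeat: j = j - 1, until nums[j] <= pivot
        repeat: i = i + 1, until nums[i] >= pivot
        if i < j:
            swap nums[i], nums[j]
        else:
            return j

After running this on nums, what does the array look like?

pivot = nums[0] = 7; i = -1, j = 11
j→9 (nums[9]=7≤7), i→0 (nums[0]=7≥7); i<j, swap → 7 6 7 8 8 7 8 7 6 7 8
j→8 (nums[8]=6≤7), i→2 (nums[2]=7≥7); i<j, swap → 7 6 6 8 8 7 8 7 7 7 8
j→7 (nums[7]=7≤7), i→3 (nums[3]=8≥7); i<j, swap → 7 6 6 7 8 7 8 8 7 7 8
j→5 (nums[5]=7≤7), i→4 (nums[4]=8≥7); i<j, swap → 7 6 6 7 7 8 8 8 7 7 8
j→4, i→5; i≥j, return j=4. nums = 7 6 6 7 7 8 8 8 7 7 8

7 6 6 7 7 8 8 8 7 7 8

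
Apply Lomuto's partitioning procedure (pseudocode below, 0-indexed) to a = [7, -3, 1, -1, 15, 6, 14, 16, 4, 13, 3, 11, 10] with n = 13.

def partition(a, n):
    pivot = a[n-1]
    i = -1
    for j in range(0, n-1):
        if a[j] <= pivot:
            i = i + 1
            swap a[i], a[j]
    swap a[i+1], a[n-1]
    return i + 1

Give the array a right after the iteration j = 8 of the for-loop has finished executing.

[7, -3, 1, -1, 6, 4, 14, 16, 15, 13, 3, 11, 10]

pivot = a[12] = 10; i = -1
j=0: a[0]=7 ≤ 10 → i=0, swap a[0],a[0] (no change) → [7, -3, 1, -1, 15, 6, 14, 16, 4, 13, 3, 11, 10]
j=1: a[1]=-3 ≤ 10 → i=1, swap a[1],a[1] (no change) → [7, -3, 1, -1, 15, 6, 14, 16, 4, 13, 3, 11, 10]
j=2: a[2]=1 ≤ 10 → i=2, swap a[2],a[2] (no change) → [7, -3, 1, -1, 15, 6, 14, 16, 4, 13, 3, 11, 10]
j=3: a[3]=-1 ≤ 10 → i=3, swap a[3],a[3] (no change) → [7, -3, 1, -1, 15, 6, 14, 16, 4, 13, 3, 11, 10]
j=4: a[4]=15 > 10 → no swap
j=5: a[5]=6 ≤ 10 → i=4, swap a[4],a[5] → [7, -3, 1, -1, 6, 15, 14, 16, 4, 13, 3, 11, 10]
j=6: a[6]=14 > 10 → no swap
j=7: a[7]=16 > 10 → no swap
j=8: a[8]=4 ≤ 10 → i=5, swap a[5],a[8] → [7, -3, 1, -1, 6, 4, 14, 16, 15, 13, 3, 11, 10]
(after j=8) a = [7, -3, 1, -1, 6, 4, 14, 16, 15, 13, 3, 11, 10]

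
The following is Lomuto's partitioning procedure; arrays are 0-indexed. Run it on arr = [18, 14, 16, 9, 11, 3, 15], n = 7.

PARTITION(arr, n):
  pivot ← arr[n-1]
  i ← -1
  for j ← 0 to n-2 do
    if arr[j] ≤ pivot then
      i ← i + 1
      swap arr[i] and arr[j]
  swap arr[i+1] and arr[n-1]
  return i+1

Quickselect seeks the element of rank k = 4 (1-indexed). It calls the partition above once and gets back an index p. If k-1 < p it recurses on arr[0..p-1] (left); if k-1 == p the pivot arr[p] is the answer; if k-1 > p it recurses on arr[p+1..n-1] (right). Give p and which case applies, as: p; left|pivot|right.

pivot=15, i=-1
j=0: 18>15, skip
j=1: 14≤15, i=0, swap(0,1) ⇒ [14, 18, 16, 9, 11, 3, 15]
j=2: 16>15, skip
j=3: 9≤15, i=1, swap(1,3) ⇒ [14, 9, 16, 18, 11, 3, 15]
j=4: 11≤15, i=2, swap(2,4) ⇒ [14, 9, 11, 18, 16, 3, 15]
j=5: 3≤15, i=3, swap(3,5) ⇒ [14, 9, 11, 3, 16, 18, 15]
swap(4,6) ⇒ [14, 9, 11, 3, 15, 18, 16]; return 4
p = 4; k-1 = 3 < 4 ⇒ left

4; left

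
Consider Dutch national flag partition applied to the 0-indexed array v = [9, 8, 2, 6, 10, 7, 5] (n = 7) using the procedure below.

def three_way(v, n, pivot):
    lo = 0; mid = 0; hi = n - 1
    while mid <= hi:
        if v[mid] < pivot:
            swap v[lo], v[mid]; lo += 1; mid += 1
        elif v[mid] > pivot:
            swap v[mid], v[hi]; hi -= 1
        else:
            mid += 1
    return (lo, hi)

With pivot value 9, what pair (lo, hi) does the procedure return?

pivot = 9; lo=0, mid=0, hi=6
v[mid]=9=9: mid=1
v[mid]=8<9: swap v[0],v[1]; lo=1,mid=2 → [8, 9, 2, 6, 10, 7, 5]
v[mid]=2<9: swap v[1],v[2]; lo=2,mid=3 → [8, 2, 9, 6, 10, 7, 5]
v[mid]=6<9: swap v[2],v[3]; lo=3,mid=4 → [8, 2, 6, 9, 10, 7, 5]
v[mid]=10>9: swap v[4],v[6]; hi=5 → [8, 2, 6, 9, 5, 7, 10]
v[mid]=5<9: swap v[3],v[4]; lo=4,mid=5 → [8, 2, 6, 5, 9, 7, 10]
v[mid]=7<9: swap v[4],v[5]; lo=5,mid=6 → [8, 2, 6, 5, 7, 9, 10]
end: lo=5, hi=5; v = [8, 2, 6, 5, 7, 9, 10]

(5, 5)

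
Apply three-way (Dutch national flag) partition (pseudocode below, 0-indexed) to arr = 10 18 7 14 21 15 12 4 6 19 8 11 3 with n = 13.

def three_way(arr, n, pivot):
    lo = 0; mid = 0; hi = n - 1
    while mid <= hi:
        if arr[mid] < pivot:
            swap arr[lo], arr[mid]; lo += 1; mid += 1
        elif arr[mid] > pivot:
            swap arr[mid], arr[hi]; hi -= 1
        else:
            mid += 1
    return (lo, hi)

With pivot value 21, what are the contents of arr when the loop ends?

lo=0 mid=0 hi=12
10<21: swap(0,0), lo=1 mid=1 ⇒ 10 18 7 14 21 15 12 4 6 19 8 11 3
18<21: swap(1,1), lo=2 mid=2 ⇒ 10 18 7 14 21 15 12 4 6 19 8 11 3
7<21: swap(2,2), lo=3 mid=3 ⇒ 10 18 7 14 21 15 12 4 6 19 8 11 3
14<21: swap(3,3), lo=4 mid=4 ⇒ 10 18 7 14 21 15 12 4 6 19 8 11 3
21=21: mid=5
15<21: swap(4,5), lo=5 mid=6 ⇒ 10 18 7 14 15 21 12 4 6 19 8 11 3
12<21: swap(5,6), lo=6 mid=7 ⇒ 10 18 7 14 15 12 21 4 6 19 8 11 3
4<21: swap(6,7), lo=7 mid=8 ⇒ 10 18 7 14 15 12 4 21 6 19 8 11 3
6<21: swap(7,8), lo=8 mid=9 ⇒ 10 18 7 14 15 12 4 6 21 19 8 11 3
19<21: swap(8,9), lo=9 mid=10 ⇒ 10 18 7 14 15 12 4 6 19 21 8 11 3
8<21: swap(9,10), lo=10 mid=11 ⇒ 10 18 7 14 15 12 4 6 19 8 21 11 3
11<21: swap(10,11), lo=11 mid=12 ⇒ 10 18 7 14 15 12 4 6 19 8 11 21 3
3<21: swap(11,12), lo=12 mid=13 ⇒ 10 18 7 14 15 12 4 6 19 8 11 3 21
done. lo=12 hi=12; arr=10 18 7 14 15 12 4 6 19 8 11 3 21

10 18 7 14 15 12 4 6 19 8 11 3 21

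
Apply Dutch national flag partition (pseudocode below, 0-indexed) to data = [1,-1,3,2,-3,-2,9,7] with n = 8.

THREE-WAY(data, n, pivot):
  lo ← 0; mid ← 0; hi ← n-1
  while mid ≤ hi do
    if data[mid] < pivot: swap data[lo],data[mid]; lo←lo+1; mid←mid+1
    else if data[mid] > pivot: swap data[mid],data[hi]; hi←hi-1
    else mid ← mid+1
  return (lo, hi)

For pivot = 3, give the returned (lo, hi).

lo=0 mid=0 hi=7
1<3: swap(0,0), lo=1 mid=1 ⇒ [1,-1,3,2,-3,-2,9,7]
-1<3: swap(1,1), lo=2 mid=2 ⇒ [1,-1,3,2,-3,-2,9,7]
3=3: mid=3
2<3: swap(2,3), lo=3 mid=4 ⇒ [1,-1,2,3,-3,-2,9,7]
-3<3: swap(3,4), lo=4 mid=5 ⇒ [1,-1,2,-3,3,-2,9,7]
-2<3: swap(4,5), lo=5 mid=6 ⇒ [1,-1,2,-3,-2,3,9,7]
9>3: swap(6,7), hi=6 ⇒ [1,-1,2,-3,-2,3,7,9]
7>3: swap(6,6), hi=5 ⇒ [1,-1,2,-3,-2,3,7,9]
done. lo=5 hi=5; data=[1,-1,2,-3,-2,3,7,9]

(5, 5)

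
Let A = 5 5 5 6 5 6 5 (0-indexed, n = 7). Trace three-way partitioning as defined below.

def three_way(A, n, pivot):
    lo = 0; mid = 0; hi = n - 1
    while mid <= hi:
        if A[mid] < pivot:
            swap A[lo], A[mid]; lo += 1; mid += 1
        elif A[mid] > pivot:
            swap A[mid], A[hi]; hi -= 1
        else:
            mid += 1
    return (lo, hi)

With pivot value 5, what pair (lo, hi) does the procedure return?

lo=0 mid=0 hi=6
5=5: mid=1
5=5: mid=2
5=5: mid=3
6>5: swap(3,6), hi=5 ⇒ 5 5 5 5 5 6 6
5=5: mid=4
5=5: mid=5
6>5: swap(5,5), hi=4 ⇒ 5 5 5 5 5 6 6
done. lo=0 hi=4; A=5 5 5 5 5 6 6

(0, 4)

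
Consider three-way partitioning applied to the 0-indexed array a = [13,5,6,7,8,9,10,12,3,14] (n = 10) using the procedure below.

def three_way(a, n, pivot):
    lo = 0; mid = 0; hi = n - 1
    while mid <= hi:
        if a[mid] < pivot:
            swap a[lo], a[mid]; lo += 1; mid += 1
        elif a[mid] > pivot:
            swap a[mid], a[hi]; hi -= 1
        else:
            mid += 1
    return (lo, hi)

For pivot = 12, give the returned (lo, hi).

lo=0 mid=0 hi=9
13>12: swap(0,9), hi=8 ⇒ [14,5,6,7,8,9,10,12,3,13]
14>12: swap(0,8), hi=7 ⇒ [3,5,6,7,8,9,10,12,14,13]
3<12: swap(0,0), lo=1 mid=1 ⇒ [3,5,6,7,8,9,10,12,14,13]
5<12: swap(1,1), lo=2 mid=2 ⇒ [3,5,6,7,8,9,10,12,14,13]
6<12: swap(2,2), lo=3 mid=3 ⇒ [3,5,6,7,8,9,10,12,14,13]
7<12: swap(3,3), lo=4 mid=4 ⇒ [3,5,6,7,8,9,10,12,14,13]
8<12: swap(4,4), lo=5 mid=5 ⇒ [3,5,6,7,8,9,10,12,14,13]
9<12: swap(5,5), lo=6 mid=6 ⇒ [3,5,6,7,8,9,10,12,14,13]
10<12: swap(6,6), lo=7 mid=7 ⇒ [3,5,6,7,8,9,10,12,14,13]
12=12: mid=8
done. lo=7 hi=7; a=[3,5,6,7,8,9,10,12,14,13]

(7, 7)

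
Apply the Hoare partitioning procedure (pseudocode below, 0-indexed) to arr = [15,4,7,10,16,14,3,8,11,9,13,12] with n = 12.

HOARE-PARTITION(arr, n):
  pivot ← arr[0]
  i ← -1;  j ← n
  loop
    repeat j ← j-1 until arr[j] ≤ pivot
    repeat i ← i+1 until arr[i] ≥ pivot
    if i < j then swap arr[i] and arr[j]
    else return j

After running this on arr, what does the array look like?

pivot = arr[0] = 15; i = -1, j = 12
j→11 (arr[11]=12≤15), i→0 (arr[0]=15≥15); i<j, swap → [12,4,7,10,16,14,3,8,11,9,13,15]
j→10 (arr[10]=13≤15), i→4 (arr[4]=16≥15); i<j, swap → [12,4,7,10,13,14,3,8,11,9,16,15]
j→9, i→10; i≥j, return j=9. arr = [12,4,7,10,13,14,3,8,11,9,16,15]

[12,4,7,10,13,14,3,8,11,9,16,15]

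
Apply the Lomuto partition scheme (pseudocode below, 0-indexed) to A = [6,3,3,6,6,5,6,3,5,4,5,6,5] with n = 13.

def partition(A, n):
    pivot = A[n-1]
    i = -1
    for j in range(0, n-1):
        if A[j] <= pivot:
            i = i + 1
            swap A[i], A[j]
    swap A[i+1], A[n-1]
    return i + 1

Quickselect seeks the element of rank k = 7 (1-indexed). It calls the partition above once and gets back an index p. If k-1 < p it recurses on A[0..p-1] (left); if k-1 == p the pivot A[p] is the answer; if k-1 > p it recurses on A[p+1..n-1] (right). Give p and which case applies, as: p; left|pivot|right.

pivot = A[12] = 5; i = -1
j=0: A[0]=6 > 5 → no swap
j=1: A[1]=3 ≤ 5 → i=0, swap A[0],A[1] → [3,6,3,6,6,5,6,3,5,4,5,6,5]
j=2: A[2]=3 ≤ 5 → i=1, swap A[1],A[2] → [3,3,6,6,6,5,6,3,5,4,5,6,5]
j=3: A[3]=6 > 5 → no swap
j=4: A[4]=6 > 5 → no swap
j=5: A[5]=5 ≤ 5 → i=2, swap A[2],A[5] → [3,3,5,6,6,6,6,3,5,4,5,6,5]
j=6: A[6]=6 > 5 → no swap
j=7: A[7]=3 ≤ 5 → i=3, swap A[3],A[7] → [3,3,5,3,6,6,6,6,5,4,5,6,5]
j=8: A[8]=5 ≤ 5 → i=4, swap A[4],A[8] → [3,3,5,3,5,6,6,6,6,4,5,6,5]
j=9: A[9]=4 ≤ 5 → i=5, swap A[5],A[9] → [3,3,5,3,5,4,6,6,6,6,5,6,5]
j=10: A[10]=5 ≤ 5 → i=6, swap A[6],A[10] → [3,3,5,3,5,4,5,6,6,6,6,6,5]
j=11: A[11]=6 > 5 → no swap
final swap A[7],A[12] → [3,3,5,3,5,4,5,5,6,6,6,6,6]; return 7
p = 7; k-1 = 6 < 7 ⇒ left

7; left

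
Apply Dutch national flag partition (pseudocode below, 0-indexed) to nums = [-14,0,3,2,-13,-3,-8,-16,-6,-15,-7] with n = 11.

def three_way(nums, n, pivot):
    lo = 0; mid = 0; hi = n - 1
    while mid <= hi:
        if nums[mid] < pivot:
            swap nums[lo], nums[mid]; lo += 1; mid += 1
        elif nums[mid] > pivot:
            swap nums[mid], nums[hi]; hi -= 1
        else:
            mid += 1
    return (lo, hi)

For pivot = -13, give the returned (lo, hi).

lo=0 mid=0 hi=10
-14<-13: swap(0,0), lo=1 mid=1 ⇒ [-14,0,3,2,-13,-3,-8,-16,-6,-15,-7]
0>-13: swap(1,10), hi=9 ⇒ [-14,-7,3,2,-13,-3,-8,-16,-6,-15,0]
-7>-13: swap(1,9), hi=8 ⇒ [-14,-15,3,2,-13,-3,-8,-16,-6,-7,0]
-15<-13: swap(1,1), lo=2 mid=2 ⇒ [-14,-15,3,2,-13,-3,-8,-16,-6,-7,0]
3>-13: swap(2,8), hi=7 ⇒ [-14,-15,-6,2,-13,-3,-8,-16,3,-7,0]
-6>-13: swap(2,7), hi=6 ⇒ [-14,-15,-16,2,-13,-3,-8,-6,3,-7,0]
-16<-13: swap(2,2), lo=3 mid=3 ⇒ [-14,-15,-16,2,-13,-3,-8,-6,3,-7,0]
2>-13: swap(3,6), hi=5 ⇒ [-14,-15,-16,-8,-13,-3,2,-6,3,-7,0]
-8>-13: swap(3,5), hi=4 ⇒ [-14,-15,-16,-3,-13,-8,2,-6,3,-7,0]
-3>-13: swap(3,4), hi=3 ⇒ [-14,-15,-16,-13,-3,-8,2,-6,3,-7,0]
-13=-13: mid=4
done. lo=3 hi=3; nums=[-14,-15,-16,-13,-3,-8,2,-6,3,-7,0]

(3, 3)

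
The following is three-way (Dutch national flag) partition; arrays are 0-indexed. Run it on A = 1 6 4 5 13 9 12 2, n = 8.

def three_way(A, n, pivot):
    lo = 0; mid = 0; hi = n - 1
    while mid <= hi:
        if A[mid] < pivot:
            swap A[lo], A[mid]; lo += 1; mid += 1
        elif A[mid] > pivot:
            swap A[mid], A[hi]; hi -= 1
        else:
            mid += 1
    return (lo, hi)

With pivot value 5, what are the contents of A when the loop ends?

1 2 4 5 9 12 13 6

lo=0 mid=0 hi=7
1<5: swap(0,0), lo=1 mid=1 ⇒ 1 6 4 5 13 9 12 2
6>5: swap(1,7), hi=6 ⇒ 1 2 4 5 13 9 12 6
2<5: swap(1,1), lo=2 mid=2 ⇒ 1 2 4 5 13 9 12 6
4<5: swap(2,2), lo=3 mid=3 ⇒ 1 2 4 5 13 9 12 6
5=5: mid=4
13>5: swap(4,6), hi=5 ⇒ 1 2 4 5 12 9 13 6
12>5: swap(4,5), hi=4 ⇒ 1 2 4 5 9 12 13 6
9>5: swap(4,4), hi=3 ⇒ 1 2 4 5 9 12 13 6
done. lo=3 hi=3; A=1 2 4 5 9 12 13 6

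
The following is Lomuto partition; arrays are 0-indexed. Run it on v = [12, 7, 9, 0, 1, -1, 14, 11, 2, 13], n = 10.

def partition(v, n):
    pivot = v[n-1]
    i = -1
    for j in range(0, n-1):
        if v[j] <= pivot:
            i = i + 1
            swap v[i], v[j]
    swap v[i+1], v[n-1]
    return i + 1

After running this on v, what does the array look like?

[12, 7, 9, 0, 1, -1, 11, 2, 13, 14]

pivot = v[9] = 13; i = -1
j=0: v[0]=12 ≤ 13 → i=0, swap v[0],v[0] (no change) → [12, 7, 9, 0, 1, -1, 14, 11, 2, 13]
j=1: v[1]=7 ≤ 13 → i=1, swap v[1],v[1] (no change) → [12, 7, 9, 0, 1, -1, 14, 11, 2, 13]
j=2: v[2]=9 ≤ 13 → i=2, swap v[2],v[2] (no change) → [12, 7, 9, 0, 1, -1, 14, 11, 2, 13]
j=3: v[3]=0 ≤ 13 → i=3, swap v[3],v[3] (no change) → [12, 7, 9, 0, 1, -1, 14, 11, 2, 13]
j=4: v[4]=1 ≤ 13 → i=4, swap v[4],v[4] (no change) → [12, 7, 9, 0, 1, -1, 14, 11, 2, 13]
j=5: v[5]=-1 ≤ 13 → i=5, swap v[5],v[5] (no change) → [12, 7, 9, 0, 1, -1, 14, 11, 2, 13]
j=6: v[6]=14 > 13 → no swap
j=7: v[7]=11 ≤ 13 → i=6, swap v[6],v[7] → [12, 7, 9, 0, 1, -1, 11, 14, 2, 13]
j=8: v[8]=2 ≤ 13 → i=7, swap v[7],v[8] → [12, 7, 9, 0, 1, -1, 11, 2, 14, 13]
final swap v[8],v[9] → [12, 7, 9, 0, 1, -1, 11, 2, 13, 14]; return 8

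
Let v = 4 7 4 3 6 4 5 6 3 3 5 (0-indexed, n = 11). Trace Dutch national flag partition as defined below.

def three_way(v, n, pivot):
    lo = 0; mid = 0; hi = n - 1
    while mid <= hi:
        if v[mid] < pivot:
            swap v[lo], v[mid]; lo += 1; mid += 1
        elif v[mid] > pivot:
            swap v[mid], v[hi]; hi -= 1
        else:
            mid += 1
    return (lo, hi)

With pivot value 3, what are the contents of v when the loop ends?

lo=0 mid=0 hi=10
4>3: swap(0,10), hi=9 ⇒ 5 7 4 3 6 4 5 6 3 3 4
5>3: swap(0,9), hi=8 ⇒ 3 7 4 3 6 4 5 6 3 5 4
3=3: mid=1
7>3: swap(1,8), hi=7 ⇒ 3 3 4 3 6 4 5 6 7 5 4
3=3: mid=2
4>3: swap(2,7), hi=6 ⇒ 3 3 6 3 6 4 5 4 7 5 4
6>3: swap(2,6), hi=5 ⇒ 3 3 5 3 6 4 6 4 7 5 4
5>3: swap(2,5), hi=4 ⇒ 3 3 4 3 6 5 6 4 7 5 4
4>3: swap(2,4), hi=3 ⇒ 3 3 6 3 4 5 6 4 7 5 4
6>3: swap(2,3), hi=2 ⇒ 3 3 3 6 4 5 6 4 7 5 4
3=3: mid=3
done. lo=0 hi=2; v=3 3 3 6 4 5 6 4 7 5 4

3 3 3 6 4 5 6 4 7 5 4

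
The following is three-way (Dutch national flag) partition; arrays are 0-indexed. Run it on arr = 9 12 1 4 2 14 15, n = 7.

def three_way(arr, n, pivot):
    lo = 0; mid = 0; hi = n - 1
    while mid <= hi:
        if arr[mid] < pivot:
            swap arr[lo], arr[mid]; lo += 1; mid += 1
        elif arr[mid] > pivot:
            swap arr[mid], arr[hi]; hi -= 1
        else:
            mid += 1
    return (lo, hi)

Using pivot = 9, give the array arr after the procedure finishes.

lo=0 mid=0 hi=6
9=9: mid=1
12>9: swap(1,6), hi=5 ⇒ 9 15 1 4 2 14 12
15>9: swap(1,5), hi=4 ⇒ 9 14 1 4 2 15 12
14>9: swap(1,4), hi=3 ⇒ 9 2 1 4 14 15 12
2<9: swap(0,1), lo=1 mid=2 ⇒ 2 9 1 4 14 15 12
1<9: swap(1,2), lo=2 mid=3 ⇒ 2 1 9 4 14 15 12
4<9: swap(2,3), lo=3 mid=4 ⇒ 2 1 4 9 14 15 12
done. lo=3 hi=3; arr=2 1 4 9 14 15 12

2 1 4 9 14 15 12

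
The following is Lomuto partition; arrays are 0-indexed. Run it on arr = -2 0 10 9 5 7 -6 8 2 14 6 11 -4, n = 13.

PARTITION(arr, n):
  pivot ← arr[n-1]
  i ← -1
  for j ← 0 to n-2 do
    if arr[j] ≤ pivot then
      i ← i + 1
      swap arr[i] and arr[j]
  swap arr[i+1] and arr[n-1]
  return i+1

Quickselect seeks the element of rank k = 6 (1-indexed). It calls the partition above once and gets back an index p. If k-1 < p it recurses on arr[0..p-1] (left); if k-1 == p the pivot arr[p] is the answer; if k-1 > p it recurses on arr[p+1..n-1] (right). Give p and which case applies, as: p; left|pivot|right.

1; right

pivot = arr[12] = -4; i = -1
j=0: arr[0]=-2 > -4 → no swap
j=1: arr[1]=0 > -4 → no swap
j=2: arr[2]=10 > -4 → no swap
j=3: arr[3]=9 > -4 → no swap
j=4: arr[4]=5 > -4 → no swap
j=5: arr[5]=7 > -4 → no swap
j=6: arr[6]=-6 ≤ -4 → i=0, swap arr[0],arr[6] → -6 0 10 9 5 7 -2 8 2 14 6 11 -4
j=7: arr[7]=8 > -4 → no swap
j=8: arr[8]=2 > -4 → no swap
j=9: arr[9]=14 > -4 → no swap
j=10: arr[10]=6 > -4 → no swap
j=11: arr[11]=11 > -4 → no swap
final swap arr[1],arr[12] → -6 -4 10 9 5 7 -2 8 2 14 6 11 0; return 1
p = 1; k-1 = 5 > 1 ⇒ right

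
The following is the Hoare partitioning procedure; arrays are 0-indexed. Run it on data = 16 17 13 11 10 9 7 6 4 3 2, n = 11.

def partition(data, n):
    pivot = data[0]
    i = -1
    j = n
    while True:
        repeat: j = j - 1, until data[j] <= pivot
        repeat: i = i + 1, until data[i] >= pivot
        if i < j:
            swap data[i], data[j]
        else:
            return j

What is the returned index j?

pivot = data[0] = 16; i = -1, j = 11
j→10 (data[10]=2≤16), i→0 (data[0]=16≥16); i<j, swap → 2 17 13 11 10 9 7 6 4 3 16
j→9 (data[9]=3≤16), i→1 (data[1]=17≥16); i<j, swap → 2 3 13 11 10 9 7 6 4 17 16
j→8, i→9; i≥j, return j=8. data = 2 3 13 11 10 9 7 6 4 17 16

8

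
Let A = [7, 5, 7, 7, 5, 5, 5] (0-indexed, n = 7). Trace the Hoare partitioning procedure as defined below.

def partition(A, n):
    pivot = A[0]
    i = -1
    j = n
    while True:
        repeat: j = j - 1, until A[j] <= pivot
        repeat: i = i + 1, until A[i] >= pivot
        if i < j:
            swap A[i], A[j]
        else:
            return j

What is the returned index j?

3

pivot=7
j stops at 6 (5), i stops at 0 (7); swap ⇒ [5, 5, 7, 7, 5, 5, 7]
j stops at 5 (5), i stops at 2 (7); swap ⇒ [5, 5, 5, 7, 5, 7, 7]
j stops at 4 (5), i stops at 3 (7); swap ⇒ [5, 5, 5, 5, 7, 7, 7]
j stops at 3, i stops at 4; i≥j ⇒ return 3. A=[5, 5, 5, 5, 7, 7, 7]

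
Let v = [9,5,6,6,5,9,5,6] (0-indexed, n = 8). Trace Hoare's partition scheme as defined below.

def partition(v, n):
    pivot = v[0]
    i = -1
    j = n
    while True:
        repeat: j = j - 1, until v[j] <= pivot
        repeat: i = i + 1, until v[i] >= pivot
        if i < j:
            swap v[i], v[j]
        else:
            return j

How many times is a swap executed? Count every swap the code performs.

2

pivot = v[0] = 9; i = -1, j = 8
j→7 (v[7]=6≤9), i→0 (v[0]=9≥9); i<j, swap → [6,5,6,6,5,9,5,9]
j→6 (v[6]=5≤9), i→5 (v[5]=9≥9); i<j, swap → [6,5,6,6,5,5,9,9]
j→5, i→6; i≥j, return j=5. v = [6,5,6,6,5,5,9,9]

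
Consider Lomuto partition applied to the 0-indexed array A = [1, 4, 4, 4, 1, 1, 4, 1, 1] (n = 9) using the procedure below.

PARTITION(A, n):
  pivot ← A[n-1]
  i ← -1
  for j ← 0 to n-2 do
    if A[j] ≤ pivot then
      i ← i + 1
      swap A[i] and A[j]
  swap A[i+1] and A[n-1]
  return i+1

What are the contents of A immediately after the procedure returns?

[1, 1, 1, 1, 1, 4, 4, 4, 4]

pivot = A[8] = 1; i = -1
j=0: A[0]=1 ≤ 1 → i=0, swap A[0],A[0] (no change) → [1, 4, 4, 4, 1, 1, 4, 1, 1]
j=1: A[1]=4 > 1 → no swap
j=2: A[2]=4 > 1 → no swap
j=3: A[3]=4 > 1 → no swap
j=4: A[4]=1 ≤ 1 → i=1, swap A[1],A[4] → [1, 1, 4, 4, 4, 1, 4, 1, 1]
j=5: A[5]=1 ≤ 1 → i=2, swap A[2],A[5] → [1, 1, 1, 4, 4, 4, 4, 1, 1]
j=6: A[6]=4 > 1 → no swap
j=7: A[7]=1 ≤ 1 → i=3, swap A[3],A[7] → [1, 1, 1, 1, 4, 4, 4, 4, 1]
final swap A[4],A[8] → [1, 1, 1, 1, 1, 4, 4, 4, 4]; return 4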